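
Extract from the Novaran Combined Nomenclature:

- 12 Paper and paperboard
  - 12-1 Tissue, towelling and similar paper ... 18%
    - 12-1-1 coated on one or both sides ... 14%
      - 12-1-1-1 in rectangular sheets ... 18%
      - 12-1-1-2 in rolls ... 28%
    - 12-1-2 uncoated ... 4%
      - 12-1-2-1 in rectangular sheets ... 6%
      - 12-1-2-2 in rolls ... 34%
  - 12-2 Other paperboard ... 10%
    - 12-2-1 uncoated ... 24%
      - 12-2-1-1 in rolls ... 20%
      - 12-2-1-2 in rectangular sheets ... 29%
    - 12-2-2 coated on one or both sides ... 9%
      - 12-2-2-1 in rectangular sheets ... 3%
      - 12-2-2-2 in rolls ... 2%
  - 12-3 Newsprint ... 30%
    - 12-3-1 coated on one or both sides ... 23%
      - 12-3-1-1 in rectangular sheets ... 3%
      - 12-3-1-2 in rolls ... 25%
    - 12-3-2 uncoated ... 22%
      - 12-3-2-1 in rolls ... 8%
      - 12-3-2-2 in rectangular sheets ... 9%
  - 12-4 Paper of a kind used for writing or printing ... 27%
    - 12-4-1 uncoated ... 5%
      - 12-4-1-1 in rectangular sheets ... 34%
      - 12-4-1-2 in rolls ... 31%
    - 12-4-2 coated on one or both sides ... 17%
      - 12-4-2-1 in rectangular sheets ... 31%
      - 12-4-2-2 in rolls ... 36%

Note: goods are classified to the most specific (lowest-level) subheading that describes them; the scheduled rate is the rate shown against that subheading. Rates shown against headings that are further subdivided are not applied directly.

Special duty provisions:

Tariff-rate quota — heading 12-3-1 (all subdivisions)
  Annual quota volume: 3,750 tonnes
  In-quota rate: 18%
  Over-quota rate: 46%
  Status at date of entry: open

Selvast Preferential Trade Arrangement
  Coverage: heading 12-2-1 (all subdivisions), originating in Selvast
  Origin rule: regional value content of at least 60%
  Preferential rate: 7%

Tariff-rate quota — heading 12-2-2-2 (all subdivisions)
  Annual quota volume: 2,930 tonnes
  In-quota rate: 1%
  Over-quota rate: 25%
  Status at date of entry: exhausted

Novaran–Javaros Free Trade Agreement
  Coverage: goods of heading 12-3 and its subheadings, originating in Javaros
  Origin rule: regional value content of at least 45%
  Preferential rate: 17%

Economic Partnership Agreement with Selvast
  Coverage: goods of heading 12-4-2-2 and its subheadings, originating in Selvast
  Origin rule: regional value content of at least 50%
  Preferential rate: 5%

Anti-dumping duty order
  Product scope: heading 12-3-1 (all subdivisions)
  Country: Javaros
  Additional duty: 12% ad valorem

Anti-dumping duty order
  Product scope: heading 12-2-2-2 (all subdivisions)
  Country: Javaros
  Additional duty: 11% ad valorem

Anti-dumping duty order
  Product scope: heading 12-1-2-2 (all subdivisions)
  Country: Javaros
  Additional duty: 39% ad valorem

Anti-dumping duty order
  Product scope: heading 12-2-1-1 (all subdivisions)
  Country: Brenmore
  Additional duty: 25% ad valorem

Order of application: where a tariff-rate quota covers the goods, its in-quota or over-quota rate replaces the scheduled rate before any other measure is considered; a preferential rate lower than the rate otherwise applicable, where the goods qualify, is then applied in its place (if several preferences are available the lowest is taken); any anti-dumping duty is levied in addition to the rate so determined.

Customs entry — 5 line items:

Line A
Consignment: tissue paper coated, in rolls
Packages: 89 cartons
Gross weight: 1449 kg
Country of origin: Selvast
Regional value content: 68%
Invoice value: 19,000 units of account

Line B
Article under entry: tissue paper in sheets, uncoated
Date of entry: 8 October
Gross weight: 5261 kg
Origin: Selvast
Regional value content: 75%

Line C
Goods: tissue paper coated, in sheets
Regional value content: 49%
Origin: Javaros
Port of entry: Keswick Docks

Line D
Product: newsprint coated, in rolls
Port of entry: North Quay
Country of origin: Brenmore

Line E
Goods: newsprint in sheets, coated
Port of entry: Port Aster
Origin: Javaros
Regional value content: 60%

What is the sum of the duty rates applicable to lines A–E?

Line A: tissue paper → 12-1; coated → 12-1-1; in rolls → 12-1-1-2. Scheduled 28%. Selvast agreement on 12-2-1: 12-1-1-2 not covered; Selvast agreement on 12-4-2-2: 12-1-1-2 not covered. → 28%.
Line B: tissue paper → 12-1; uncoated → 12-1-2; in sheets → 12-1-2-1. Scheduled 6%. Selvast agreement on 12-2-1: 12-1-2-1 not covered; Selvast agreement on 12-4-2-2: 12-1-2-1 not covered. → 6%.
Line C: tissue paper → 12-1; coated → 12-1-1; in sheets → 12-1-1-1. Scheduled 18%. Javaros agreement on 12-3: 12-1-1-1 not covered. → 18%.
Line D: newsprint → 12-3; coated → 12-3-1; in rolls → 12-3-1-2. Scheduled 25%. quota on 12-3-1 open → in-quota 18%. → 18%.
Line E: newsprint → 12-3; coated → 12-3-1; in sheets → 12-3-1-1. Scheduled 3%. quota on 12-3-1 open → in-quota 18%; Javaros agreement on 12-3: RVC ≥ 45% → 17% available; preferential 17%; anti-dumping (Javaros, 12-3-1): +12%; total 17% + 12% = 29%. → 29%.
Sum: 28% + 6% + 18% + 18% + 29% = 99%.

99%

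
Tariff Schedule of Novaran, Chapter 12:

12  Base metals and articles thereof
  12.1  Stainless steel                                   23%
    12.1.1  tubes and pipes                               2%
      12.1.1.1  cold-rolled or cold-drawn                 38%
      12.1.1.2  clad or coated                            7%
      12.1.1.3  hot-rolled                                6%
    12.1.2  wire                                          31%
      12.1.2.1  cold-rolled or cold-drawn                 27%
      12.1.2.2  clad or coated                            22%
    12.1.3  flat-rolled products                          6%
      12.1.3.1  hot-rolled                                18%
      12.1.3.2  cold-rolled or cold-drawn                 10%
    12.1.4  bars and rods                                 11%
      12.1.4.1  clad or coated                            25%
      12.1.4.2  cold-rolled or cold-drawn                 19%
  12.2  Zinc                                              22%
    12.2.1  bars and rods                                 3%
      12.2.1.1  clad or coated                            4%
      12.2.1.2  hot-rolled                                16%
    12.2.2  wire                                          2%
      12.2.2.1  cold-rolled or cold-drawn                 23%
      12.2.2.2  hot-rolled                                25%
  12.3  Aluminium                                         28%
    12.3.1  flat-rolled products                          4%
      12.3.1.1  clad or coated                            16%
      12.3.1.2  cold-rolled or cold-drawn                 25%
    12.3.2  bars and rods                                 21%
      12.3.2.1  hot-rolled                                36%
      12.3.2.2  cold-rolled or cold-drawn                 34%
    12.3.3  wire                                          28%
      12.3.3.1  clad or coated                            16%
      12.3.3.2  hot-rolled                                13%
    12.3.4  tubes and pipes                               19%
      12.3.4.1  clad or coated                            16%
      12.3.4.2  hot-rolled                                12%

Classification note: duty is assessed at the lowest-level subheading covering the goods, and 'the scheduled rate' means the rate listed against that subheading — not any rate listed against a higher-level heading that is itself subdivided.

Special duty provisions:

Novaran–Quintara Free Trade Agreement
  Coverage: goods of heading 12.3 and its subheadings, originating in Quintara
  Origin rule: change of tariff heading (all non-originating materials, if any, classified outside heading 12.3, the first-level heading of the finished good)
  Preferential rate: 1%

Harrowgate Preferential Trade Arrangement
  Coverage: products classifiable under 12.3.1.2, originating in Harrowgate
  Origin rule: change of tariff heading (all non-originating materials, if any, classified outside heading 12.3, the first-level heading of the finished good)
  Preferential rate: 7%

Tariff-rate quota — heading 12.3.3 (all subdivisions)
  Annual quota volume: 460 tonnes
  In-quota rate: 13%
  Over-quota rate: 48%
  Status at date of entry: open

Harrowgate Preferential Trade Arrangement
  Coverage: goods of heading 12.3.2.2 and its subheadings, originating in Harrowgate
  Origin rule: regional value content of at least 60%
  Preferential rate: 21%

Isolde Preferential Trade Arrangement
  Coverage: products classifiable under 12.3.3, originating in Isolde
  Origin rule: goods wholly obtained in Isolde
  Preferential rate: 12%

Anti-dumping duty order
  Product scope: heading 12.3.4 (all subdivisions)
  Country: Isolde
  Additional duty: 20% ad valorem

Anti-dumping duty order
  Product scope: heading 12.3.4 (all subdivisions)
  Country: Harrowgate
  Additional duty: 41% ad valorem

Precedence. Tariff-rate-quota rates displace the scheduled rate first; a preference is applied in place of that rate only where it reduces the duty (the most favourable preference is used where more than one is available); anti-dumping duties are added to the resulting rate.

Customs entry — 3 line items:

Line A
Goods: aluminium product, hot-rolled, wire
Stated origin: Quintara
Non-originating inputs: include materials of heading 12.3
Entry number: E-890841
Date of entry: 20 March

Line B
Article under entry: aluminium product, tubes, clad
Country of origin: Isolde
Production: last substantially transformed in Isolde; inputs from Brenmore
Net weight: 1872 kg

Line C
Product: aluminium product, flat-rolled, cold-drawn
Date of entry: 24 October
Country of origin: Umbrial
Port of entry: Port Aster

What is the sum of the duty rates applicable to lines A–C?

74%

Line A: aluminium → 12.3; wire → 12.3.3; hot-rolled → 12.3.3.2. Scheduled 13%. quota on 12.3.3 open → in-quota 13%; Quintara agreement on 12.3: CTH not met. → 13%.
Line B: aluminium → 12.3; tubes → 12.3.4; clad → 12.3.4.1. Scheduled 16%. Isolde agreement on 12.3.3: 12.3.4.1 not covered; anti-dumping (Isolde, 12.3.4): +20%; total 16% + 20% = 36%. → 36%.
Line C: aluminium → 12.3; flat-rolled → 12.3.1; cold-drawn → 12.3.1.2. Scheduled 25%. No special measure applies. → 25%.
Sum: 13% + 36% + 25% = 74%.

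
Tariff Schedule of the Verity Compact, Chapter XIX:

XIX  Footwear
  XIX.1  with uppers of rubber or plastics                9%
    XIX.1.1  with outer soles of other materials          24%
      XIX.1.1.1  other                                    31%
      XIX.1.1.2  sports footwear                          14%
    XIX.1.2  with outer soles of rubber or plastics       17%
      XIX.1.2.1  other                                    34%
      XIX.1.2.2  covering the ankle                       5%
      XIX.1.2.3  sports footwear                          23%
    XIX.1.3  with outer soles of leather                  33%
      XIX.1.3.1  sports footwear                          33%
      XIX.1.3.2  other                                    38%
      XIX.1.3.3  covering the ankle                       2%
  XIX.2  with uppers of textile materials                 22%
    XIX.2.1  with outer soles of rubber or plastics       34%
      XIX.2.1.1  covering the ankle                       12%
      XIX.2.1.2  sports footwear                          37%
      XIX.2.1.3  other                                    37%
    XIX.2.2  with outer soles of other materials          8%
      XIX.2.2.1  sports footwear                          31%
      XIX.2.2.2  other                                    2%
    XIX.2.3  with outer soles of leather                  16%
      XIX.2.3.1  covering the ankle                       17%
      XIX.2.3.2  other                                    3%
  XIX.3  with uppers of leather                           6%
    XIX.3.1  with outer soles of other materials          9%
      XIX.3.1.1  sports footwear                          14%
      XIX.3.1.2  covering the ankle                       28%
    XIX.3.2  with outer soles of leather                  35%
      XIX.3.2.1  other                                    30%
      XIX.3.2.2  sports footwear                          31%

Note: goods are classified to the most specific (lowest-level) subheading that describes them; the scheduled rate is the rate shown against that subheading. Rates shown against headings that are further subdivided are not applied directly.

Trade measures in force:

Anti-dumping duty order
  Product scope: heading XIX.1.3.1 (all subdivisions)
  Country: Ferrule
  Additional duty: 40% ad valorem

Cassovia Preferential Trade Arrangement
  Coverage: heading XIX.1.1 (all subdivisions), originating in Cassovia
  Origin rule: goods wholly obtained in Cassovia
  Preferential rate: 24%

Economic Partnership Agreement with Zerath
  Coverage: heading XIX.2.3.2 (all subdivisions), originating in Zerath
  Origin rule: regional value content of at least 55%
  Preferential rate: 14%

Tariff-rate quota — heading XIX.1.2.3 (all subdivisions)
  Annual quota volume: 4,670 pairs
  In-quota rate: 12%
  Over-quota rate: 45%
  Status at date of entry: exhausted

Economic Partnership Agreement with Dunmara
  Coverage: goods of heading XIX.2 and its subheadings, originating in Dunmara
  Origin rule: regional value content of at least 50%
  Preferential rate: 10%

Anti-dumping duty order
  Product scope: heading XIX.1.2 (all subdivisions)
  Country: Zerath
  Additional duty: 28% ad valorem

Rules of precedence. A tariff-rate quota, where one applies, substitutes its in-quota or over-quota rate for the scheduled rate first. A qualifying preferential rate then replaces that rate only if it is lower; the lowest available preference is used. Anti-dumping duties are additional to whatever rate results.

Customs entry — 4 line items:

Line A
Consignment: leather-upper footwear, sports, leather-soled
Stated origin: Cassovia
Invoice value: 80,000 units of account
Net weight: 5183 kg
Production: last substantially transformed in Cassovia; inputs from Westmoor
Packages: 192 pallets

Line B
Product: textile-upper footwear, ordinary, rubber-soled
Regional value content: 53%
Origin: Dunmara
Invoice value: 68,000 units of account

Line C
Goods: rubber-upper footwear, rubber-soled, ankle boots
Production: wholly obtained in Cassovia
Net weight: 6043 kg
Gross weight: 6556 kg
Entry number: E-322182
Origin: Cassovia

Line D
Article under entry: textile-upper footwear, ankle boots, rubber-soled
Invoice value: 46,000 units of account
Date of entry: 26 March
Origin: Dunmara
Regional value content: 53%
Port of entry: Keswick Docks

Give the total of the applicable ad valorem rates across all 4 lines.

Line A: leather-upper → XIX.3; leather-soled → XIX.3.2; sports → XIX.3.2.2. Scheduled 31%. Cassovia agreement on XIX.1.1: XIX.3.2.2 not covered. → 31%.
Line B: textile-upper → XIX.2; rubber-soled → XIX.2.1; ordinary → XIX.2.1.3. Scheduled 37%. Dunmara agreement on XIX.2: RVC ≥ 50% → 10% available; preferential 10%. → 10%.
Line C: rubber-upper → XIX.1; rubber-soled → XIX.1.2; ankle boots → XIX.1.2.2. Scheduled 5%. Cassovia agreement on XIX.1.1: XIX.1.2.2 not covered. → 5%.
Line D: textile-upper → XIX.2; rubber-soled → XIX.2.1; ankle boots → XIX.2.1.1. Scheduled 12%. Dunmara agreement on XIX.2: RVC ≥ 50% → 10% available; preferential 10%. → 10%.
Sum: 31% + 10% + 5% + 10% = 56%.

56%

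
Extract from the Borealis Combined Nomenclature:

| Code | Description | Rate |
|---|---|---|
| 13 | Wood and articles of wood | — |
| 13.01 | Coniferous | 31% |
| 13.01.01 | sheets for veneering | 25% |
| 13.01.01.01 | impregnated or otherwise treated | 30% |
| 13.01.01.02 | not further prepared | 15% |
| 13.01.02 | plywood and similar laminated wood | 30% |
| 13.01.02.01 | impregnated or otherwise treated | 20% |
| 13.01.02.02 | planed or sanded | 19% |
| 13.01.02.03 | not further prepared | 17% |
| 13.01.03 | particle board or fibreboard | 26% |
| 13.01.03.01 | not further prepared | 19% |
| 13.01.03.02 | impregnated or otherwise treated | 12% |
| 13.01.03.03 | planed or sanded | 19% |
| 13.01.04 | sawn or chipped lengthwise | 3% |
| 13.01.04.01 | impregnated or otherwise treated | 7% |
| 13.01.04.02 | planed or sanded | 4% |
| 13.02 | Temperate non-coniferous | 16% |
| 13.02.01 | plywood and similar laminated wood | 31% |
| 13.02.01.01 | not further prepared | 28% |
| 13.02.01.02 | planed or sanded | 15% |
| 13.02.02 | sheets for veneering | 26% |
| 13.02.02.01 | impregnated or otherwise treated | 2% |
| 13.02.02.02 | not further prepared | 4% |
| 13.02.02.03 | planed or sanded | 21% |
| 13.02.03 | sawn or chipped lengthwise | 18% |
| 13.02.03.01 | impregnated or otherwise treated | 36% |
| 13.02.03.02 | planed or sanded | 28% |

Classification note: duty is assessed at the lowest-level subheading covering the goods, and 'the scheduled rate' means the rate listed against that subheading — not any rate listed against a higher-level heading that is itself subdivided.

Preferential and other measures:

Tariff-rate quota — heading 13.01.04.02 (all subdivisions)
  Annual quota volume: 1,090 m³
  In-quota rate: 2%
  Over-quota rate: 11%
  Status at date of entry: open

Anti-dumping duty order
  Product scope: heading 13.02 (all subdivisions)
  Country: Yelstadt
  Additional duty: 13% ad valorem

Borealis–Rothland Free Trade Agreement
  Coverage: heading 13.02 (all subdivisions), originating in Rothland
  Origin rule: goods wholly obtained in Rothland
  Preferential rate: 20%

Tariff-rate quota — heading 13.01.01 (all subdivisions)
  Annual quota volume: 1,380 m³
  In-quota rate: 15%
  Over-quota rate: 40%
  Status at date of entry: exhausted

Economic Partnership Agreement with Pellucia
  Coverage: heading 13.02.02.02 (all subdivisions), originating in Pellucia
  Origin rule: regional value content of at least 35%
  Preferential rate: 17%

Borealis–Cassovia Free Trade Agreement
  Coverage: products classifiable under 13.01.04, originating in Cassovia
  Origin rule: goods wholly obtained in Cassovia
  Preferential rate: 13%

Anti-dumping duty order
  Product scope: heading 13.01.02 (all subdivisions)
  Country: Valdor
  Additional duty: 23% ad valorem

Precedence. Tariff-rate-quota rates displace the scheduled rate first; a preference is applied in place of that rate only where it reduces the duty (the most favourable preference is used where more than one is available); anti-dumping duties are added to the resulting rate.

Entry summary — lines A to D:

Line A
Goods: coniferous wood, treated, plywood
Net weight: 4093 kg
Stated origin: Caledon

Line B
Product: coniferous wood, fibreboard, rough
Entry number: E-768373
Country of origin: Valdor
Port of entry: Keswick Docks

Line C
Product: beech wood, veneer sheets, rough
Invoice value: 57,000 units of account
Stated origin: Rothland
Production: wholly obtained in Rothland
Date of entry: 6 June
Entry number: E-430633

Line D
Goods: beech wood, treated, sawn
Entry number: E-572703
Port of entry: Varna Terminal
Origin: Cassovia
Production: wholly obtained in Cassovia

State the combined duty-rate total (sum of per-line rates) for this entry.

79%

Line A: coniferous → 13.01; plywood → 13.01.02; treated → 13.01.02.01. Scheduled 20%. No special measure applies. → 20%.
Line B: coniferous → 13.01; fibreboard → 13.01.03; rough → 13.01.03.01. Scheduled 19%. No special measure applies. → 19%.
Line C: beech → 13.02; veneer sheets → 13.02.02; rough → 13.02.02.02. Scheduled 4%. Rothland agreement on 13.02: wholly obtained → 20% available; preference 20% not lower than 4% → no reduction. → 4%.
Line D: beech → 13.02; sawn → 13.02.03; treated → 13.02.03.01. Scheduled 36%. Cassovia agreement on 13.01.04: 13.02.03.01 not covered. → 36%.
Sum: 20% + 19% + 4% + 36% = 79%.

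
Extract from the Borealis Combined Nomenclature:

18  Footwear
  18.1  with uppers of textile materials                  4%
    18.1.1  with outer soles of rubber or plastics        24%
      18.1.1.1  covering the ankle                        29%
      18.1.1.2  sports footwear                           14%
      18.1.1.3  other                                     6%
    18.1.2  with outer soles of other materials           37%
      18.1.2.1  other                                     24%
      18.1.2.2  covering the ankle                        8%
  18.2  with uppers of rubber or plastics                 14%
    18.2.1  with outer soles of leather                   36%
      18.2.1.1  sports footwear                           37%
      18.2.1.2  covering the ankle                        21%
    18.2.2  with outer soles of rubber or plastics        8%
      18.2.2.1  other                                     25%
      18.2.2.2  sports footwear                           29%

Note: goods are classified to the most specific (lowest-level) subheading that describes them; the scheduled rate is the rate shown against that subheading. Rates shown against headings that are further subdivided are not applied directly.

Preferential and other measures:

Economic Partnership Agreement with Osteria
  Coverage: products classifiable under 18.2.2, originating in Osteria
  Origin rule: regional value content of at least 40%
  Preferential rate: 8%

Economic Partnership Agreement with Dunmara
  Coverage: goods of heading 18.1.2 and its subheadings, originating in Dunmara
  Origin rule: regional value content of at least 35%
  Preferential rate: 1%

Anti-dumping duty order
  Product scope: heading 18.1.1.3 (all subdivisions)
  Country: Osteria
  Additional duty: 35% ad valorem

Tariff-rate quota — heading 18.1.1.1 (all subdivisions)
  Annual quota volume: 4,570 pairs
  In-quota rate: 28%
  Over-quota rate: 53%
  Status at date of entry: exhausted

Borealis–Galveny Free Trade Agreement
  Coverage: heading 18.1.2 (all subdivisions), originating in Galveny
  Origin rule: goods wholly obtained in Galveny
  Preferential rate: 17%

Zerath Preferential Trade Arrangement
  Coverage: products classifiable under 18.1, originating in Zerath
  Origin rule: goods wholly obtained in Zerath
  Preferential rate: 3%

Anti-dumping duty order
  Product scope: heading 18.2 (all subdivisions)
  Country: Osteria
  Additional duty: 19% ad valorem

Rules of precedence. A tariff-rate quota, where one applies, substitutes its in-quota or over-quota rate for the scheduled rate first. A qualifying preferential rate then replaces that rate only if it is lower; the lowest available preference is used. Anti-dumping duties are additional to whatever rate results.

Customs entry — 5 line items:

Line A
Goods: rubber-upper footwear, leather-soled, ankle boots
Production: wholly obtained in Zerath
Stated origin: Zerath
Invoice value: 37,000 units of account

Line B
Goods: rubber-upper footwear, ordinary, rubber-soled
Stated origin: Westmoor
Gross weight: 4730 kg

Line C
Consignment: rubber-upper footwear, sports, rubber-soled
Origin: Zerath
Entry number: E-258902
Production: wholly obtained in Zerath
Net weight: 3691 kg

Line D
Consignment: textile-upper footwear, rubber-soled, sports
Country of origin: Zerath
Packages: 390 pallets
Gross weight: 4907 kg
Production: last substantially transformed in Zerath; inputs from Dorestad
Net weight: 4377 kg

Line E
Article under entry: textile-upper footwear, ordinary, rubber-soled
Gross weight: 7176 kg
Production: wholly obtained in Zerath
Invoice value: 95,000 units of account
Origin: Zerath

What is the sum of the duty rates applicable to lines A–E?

Line A: rubber-upper → 18.2; leather-soled → 18.2.1; ankle boots → 18.2.1.2. Scheduled 21%. Zerath agreement on 18.1: 18.2.1.2 not covered. → 21%.
Line B: rubber-upper → 18.2; rubber-soled → 18.2.2; ordinary → 18.2.2.1. Scheduled 25%. No special measure applies. → 25%.
Line C: rubber-upper → 18.2; rubber-soled → 18.2.2; sports → 18.2.2.2. Scheduled 29%. Zerath agreement on 18.1: 18.2.2.2 not covered. → 29%.
Line D: textile-upper → 18.1; rubber-soled → 18.1.1; sports → 18.1.1.2. Scheduled 14%. Zerath agreement on 18.1: not wholly obtained. → 14%.
Line E: textile-upper → 18.1; rubber-soled → 18.1.1; ordinary → 18.1.1.3. Scheduled 6%. Zerath agreement on 18.1: wholly obtained → 3% available; preferential 3%. → 3%.
Sum: 21% + 25% + 29% + 14% + 3% = 92%.

92%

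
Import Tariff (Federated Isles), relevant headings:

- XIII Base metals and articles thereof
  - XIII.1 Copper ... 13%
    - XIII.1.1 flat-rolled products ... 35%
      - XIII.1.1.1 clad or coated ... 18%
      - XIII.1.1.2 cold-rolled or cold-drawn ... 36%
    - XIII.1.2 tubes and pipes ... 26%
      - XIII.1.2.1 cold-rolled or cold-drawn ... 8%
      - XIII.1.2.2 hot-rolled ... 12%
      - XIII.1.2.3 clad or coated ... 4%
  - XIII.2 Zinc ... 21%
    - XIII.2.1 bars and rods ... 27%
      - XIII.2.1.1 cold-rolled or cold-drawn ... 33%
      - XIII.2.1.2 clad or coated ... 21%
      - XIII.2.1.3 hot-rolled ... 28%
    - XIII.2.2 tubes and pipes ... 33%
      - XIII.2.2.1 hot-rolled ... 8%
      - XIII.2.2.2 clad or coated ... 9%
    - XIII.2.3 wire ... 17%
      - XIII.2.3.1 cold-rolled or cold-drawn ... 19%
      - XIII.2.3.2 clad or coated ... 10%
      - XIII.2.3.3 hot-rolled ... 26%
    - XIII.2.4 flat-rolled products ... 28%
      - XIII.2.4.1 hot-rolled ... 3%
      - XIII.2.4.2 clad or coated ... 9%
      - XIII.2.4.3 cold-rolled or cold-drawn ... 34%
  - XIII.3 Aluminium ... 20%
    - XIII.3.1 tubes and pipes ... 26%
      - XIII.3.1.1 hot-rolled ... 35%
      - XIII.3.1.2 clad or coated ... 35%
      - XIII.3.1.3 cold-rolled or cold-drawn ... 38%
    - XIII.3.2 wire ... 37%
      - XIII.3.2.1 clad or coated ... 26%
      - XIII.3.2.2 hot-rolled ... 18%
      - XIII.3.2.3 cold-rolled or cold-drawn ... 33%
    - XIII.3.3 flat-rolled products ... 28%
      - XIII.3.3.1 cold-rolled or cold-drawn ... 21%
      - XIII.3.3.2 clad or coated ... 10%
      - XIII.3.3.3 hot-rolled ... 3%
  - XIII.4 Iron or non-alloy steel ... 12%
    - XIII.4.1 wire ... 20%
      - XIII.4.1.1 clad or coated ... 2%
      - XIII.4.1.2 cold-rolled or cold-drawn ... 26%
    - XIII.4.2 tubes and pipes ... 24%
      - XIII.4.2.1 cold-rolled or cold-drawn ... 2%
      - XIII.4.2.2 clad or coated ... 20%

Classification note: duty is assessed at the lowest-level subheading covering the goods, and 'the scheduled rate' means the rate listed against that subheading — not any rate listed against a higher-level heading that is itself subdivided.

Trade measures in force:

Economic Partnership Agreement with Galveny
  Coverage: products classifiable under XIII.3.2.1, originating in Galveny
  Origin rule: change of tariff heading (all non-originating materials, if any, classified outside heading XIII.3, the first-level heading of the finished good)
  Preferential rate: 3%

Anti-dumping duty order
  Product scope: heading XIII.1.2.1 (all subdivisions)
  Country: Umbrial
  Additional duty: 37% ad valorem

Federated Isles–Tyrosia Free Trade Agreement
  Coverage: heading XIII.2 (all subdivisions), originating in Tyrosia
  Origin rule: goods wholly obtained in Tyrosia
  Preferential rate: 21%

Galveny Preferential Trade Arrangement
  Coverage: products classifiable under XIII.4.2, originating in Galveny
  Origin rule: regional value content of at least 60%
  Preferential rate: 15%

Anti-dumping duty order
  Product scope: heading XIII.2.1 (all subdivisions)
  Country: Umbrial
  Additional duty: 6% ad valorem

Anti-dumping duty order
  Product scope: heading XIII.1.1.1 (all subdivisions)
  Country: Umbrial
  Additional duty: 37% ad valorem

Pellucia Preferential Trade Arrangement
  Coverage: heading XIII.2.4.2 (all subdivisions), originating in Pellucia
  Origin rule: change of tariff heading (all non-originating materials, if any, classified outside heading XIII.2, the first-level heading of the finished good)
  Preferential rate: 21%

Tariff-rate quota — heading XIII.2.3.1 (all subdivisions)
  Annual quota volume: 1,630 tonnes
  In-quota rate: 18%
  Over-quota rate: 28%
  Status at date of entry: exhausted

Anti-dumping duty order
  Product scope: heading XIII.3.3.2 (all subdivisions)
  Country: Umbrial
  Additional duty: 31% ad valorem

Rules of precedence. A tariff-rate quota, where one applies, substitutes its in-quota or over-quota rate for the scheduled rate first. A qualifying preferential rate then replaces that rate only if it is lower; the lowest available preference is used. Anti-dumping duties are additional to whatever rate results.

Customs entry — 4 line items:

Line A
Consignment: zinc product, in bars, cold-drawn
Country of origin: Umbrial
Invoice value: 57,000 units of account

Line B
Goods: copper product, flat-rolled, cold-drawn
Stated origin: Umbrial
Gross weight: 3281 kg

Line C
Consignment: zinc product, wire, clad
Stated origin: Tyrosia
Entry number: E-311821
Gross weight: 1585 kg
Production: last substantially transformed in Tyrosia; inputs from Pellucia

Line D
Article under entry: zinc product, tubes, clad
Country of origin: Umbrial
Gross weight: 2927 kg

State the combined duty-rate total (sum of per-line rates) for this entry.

Line A: zinc → XIII.2; in bars → XIII.2.1; cold-drawn → XIII.2.1.1. Scheduled 33%. anti-dumping (Umbrial, XIII.2.1): +6%; total 33% + 6% = 39%. → 39%.
Line B: copper → XIII.1; flat-rolled → XIII.1.1; cold-drawn → XIII.1.1.2. Scheduled 36%. No special measure applies. → 36%.
Line C: zinc → XIII.2; wire → XIII.2.3; clad → XIII.2.3.2. Scheduled 10%. Tyrosia agreement on XIII.2: not wholly obtained. → 10%.
Line D: zinc → XIII.2; tubes → XIII.2.2; clad → XIII.2.2.2. Scheduled 9%. No special measure applies. → 9%.
Sum: 39% + 36% + 10% + 9% = 94%.

94%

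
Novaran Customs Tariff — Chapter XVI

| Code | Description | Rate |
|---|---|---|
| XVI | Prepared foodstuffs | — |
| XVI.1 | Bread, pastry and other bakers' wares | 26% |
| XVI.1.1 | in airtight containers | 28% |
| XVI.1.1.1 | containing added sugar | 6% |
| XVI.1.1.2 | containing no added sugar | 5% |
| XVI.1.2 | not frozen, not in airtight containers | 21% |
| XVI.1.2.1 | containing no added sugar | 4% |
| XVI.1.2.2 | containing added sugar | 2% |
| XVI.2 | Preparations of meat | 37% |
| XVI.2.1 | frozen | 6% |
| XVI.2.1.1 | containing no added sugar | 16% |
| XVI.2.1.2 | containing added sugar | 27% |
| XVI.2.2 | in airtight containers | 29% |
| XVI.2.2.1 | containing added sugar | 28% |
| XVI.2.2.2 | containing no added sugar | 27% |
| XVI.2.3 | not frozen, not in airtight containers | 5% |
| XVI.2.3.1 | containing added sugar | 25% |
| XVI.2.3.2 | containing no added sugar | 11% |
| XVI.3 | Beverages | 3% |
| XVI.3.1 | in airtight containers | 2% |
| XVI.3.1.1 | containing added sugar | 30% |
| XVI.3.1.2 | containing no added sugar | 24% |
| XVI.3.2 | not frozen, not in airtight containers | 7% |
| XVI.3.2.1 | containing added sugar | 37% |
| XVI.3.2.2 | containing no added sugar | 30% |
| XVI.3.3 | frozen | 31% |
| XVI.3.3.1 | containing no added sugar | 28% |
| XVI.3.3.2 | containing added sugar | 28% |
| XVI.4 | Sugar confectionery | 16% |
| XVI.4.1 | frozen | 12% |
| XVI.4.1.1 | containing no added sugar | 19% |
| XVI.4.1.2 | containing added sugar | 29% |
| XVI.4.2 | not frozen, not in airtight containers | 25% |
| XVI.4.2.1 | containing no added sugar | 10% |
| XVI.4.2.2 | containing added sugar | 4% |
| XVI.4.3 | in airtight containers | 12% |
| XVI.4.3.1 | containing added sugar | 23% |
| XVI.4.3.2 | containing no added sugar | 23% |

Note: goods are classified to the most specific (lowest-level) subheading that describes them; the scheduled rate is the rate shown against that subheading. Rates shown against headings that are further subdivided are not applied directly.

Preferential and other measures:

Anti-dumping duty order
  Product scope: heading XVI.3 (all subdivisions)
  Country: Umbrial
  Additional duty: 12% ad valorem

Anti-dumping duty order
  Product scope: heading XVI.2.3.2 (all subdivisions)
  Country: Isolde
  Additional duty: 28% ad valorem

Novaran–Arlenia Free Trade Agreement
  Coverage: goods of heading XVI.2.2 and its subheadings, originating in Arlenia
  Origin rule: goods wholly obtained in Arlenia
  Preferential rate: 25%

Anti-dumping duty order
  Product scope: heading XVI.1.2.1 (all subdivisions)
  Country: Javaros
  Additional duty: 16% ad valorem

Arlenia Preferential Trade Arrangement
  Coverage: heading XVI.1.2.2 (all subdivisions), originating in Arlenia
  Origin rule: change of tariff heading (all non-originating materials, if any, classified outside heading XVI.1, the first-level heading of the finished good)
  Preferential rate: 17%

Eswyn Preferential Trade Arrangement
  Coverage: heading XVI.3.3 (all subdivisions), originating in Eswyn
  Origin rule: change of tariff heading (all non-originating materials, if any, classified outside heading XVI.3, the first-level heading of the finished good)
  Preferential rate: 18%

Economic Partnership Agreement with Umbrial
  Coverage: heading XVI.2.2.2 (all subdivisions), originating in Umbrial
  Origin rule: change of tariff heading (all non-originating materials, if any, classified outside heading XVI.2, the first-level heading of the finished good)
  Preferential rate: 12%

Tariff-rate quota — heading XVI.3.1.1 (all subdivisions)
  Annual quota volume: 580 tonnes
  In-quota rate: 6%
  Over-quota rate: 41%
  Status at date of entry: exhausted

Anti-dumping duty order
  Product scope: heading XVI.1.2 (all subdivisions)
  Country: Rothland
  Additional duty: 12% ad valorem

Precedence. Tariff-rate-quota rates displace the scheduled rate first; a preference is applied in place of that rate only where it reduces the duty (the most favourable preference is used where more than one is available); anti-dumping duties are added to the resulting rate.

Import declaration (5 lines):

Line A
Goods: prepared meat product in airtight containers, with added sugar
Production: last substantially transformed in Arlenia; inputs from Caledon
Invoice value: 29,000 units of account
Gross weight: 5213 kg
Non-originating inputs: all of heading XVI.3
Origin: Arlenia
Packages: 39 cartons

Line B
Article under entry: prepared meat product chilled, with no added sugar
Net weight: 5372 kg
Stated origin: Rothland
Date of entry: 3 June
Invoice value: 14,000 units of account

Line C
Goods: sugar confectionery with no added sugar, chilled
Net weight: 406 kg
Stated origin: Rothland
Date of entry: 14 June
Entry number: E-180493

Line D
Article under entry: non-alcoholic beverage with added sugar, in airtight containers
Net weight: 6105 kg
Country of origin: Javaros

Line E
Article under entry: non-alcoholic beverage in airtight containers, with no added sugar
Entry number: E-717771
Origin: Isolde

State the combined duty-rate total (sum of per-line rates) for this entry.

Line A: prepared meat product → XVI.2; in airtight containers → XVI.2.2; with added sugar → XVI.2.2.1. Scheduled 28%. Arlenia agreement on XVI.2.2: not wholly obtained; Arlenia agreement on XVI.1.2.2: XVI.2.2.1 not covered. → 28%.
Line B: prepared meat product → XVI.2; chilled → XVI.2.3; with no added sugar → XVI.2.3.2. Scheduled 11%. No special measure applies. → 11%.
Line C: sugar confectionery → XVI.4; chilled → XVI.4.2; with no added sugar → XVI.4.2.1. Scheduled 10%. No special measure applies. → 10%.
Line D: non-alcoholic beverage → XVI.3; in airtight containers → XVI.3.1; with added sugar → XVI.3.1.1. Scheduled 30%. quota on XVI.3.1.1 exhausted → over-quota 41%. → 41%.
Line E: non-alcoholic beverage → XVI.3; in airtight containers → XVI.3.1; with no added sugar → XVI.3.1.2. Scheduled 24%. No special measure applies. → 24%.
Sum: 28% + 11% + 10% + 41% + 24% = 114%.

114%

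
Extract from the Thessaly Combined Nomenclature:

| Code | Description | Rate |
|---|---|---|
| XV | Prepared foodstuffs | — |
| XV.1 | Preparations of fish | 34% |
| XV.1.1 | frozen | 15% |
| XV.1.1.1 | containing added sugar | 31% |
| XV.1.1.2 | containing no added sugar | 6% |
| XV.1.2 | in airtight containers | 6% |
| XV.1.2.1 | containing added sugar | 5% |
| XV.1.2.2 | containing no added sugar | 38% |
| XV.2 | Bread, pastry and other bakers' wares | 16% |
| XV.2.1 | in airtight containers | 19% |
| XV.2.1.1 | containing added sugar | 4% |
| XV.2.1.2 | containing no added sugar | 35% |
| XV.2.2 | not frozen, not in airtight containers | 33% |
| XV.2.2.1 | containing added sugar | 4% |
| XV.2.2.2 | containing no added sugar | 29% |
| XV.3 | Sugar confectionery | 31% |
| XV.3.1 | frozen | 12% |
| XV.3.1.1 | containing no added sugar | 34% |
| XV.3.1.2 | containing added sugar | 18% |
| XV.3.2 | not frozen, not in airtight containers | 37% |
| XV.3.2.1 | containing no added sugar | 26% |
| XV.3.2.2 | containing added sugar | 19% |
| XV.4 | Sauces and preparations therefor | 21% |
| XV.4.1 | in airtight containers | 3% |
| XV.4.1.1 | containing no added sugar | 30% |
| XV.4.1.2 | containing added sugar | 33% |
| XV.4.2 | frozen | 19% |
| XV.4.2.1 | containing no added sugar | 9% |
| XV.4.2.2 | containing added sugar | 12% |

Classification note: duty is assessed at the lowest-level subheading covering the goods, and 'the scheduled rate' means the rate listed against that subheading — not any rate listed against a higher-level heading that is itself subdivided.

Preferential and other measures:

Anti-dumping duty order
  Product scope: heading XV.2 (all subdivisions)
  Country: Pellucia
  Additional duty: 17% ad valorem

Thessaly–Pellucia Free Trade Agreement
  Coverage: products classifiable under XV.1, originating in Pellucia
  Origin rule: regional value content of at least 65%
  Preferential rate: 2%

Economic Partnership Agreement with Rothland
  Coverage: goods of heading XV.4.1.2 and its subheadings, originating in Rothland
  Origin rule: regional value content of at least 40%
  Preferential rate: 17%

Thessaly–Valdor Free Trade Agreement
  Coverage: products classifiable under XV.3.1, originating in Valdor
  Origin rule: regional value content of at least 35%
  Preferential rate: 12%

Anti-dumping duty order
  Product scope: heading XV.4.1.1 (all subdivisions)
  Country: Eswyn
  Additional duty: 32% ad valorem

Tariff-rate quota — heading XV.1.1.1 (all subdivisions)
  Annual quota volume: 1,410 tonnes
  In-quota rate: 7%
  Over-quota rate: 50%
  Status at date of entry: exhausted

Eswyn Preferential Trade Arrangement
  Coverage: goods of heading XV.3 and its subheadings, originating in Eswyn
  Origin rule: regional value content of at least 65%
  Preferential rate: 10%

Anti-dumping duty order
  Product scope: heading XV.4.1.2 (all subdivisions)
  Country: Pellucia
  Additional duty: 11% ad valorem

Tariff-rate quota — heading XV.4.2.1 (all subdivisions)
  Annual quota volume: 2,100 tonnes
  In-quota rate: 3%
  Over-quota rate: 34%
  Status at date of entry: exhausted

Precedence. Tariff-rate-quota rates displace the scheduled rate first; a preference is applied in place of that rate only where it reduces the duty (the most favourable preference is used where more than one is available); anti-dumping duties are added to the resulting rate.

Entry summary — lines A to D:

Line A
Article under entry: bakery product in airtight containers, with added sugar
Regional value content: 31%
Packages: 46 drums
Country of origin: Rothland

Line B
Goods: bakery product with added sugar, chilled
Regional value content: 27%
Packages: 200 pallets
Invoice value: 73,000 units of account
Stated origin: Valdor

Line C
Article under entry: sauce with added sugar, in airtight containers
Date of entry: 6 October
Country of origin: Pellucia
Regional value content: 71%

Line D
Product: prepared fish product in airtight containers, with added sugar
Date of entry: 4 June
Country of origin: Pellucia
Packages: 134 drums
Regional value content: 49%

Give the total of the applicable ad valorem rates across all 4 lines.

Line A: bakery product → XV.2; in airtight containers → XV.2.1; with added sugar → XV.2.1.1. Scheduled 4%. Rothland agreement on XV.4.1.2: XV.2.1.1 not covered. → 4%.
Line B: bakery product → XV.2; chilled → XV.2.2; with added sugar → XV.2.2.1. Scheduled 4%. Valdor agreement on XV.3.1: XV.2.2.1 not covered. → 4%.
Line C: sauce → XV.4; in airtight containers → XV.4.1; with added sugar → XV.4.1.2. Scheduled 33%. Pellucia agreement on XV.1: XV.4.1.2 not covered; anti-dumping (Pellucia, XV.4.1.2): +11%; total 33% + 11% = 44%. → 44%.
Line D: prepared fish product → XV.1; in airtight containers → XV.1.2; with added sugar → XV.1.2.1. Scheduled 5%. Pellucia agreement on XV.1: RVC < 65%. → 5%.
Sum: 4% + 4% + 44% + 5% = 57%.

57%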